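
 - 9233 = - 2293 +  - 6940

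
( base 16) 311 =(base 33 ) nq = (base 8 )1421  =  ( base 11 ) 654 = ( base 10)785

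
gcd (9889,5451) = 1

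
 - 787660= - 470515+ - 317145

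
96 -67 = 29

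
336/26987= 336/26987 =0.01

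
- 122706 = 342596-465302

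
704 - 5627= - 4923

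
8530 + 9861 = 18391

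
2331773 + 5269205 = 7600978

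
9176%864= 536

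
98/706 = 49/353 = 0.14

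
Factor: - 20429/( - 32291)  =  31/49=7^( - 2) * 31^1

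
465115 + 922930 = 1388045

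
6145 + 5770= 11915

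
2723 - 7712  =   - 4989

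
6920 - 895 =6025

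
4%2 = 0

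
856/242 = 428/121 =3.54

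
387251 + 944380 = 1331631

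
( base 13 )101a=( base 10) 2220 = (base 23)44C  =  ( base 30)2E0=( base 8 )4254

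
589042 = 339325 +249717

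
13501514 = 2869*4706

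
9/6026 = 9/6026 = 0.00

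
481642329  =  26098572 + 455543757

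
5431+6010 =11441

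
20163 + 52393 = 72556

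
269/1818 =269/1818 =0.15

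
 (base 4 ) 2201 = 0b10100001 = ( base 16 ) A1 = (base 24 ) 6H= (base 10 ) 161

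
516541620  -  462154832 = 54386788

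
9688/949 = 10 + 198/949  =  10.21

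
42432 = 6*7072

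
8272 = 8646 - 374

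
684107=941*727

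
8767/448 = 8767/448 =19.57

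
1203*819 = 985257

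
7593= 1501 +6092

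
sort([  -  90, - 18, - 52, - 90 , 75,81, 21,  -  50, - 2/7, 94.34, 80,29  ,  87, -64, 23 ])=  [- 90 , - 90 , - 64 , - 52, - 50, - 18, - 2/7,21, 23,29,75,80,81 , 87,94.34 ] 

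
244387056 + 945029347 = 1189416403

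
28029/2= 14014 +1/2 = 14014.50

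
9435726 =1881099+7554627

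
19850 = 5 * 3970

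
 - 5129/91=- 5129/91  =  - 56.36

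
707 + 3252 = 3959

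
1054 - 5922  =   - 4868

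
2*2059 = 4118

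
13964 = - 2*( - 6982 )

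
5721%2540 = 641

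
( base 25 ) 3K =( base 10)95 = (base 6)235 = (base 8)137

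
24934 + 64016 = 88950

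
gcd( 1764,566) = 2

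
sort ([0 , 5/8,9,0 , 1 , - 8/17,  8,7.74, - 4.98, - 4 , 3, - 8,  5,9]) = [ - 8,  -  4.98, - 4, - 8/17,0 , 0,5/8,1, 3, 5,7.74, 8,9, 9]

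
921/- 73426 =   -  1 + 72505/73426 = - 0.01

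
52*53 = 2756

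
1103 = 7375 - 6272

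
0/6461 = 0   =  0.00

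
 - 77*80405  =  - 6191185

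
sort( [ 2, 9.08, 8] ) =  [ 2,8, 9.08 ]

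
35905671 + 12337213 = 48242884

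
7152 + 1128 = 8280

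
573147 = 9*63683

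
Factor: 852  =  2^2*3^1*71^1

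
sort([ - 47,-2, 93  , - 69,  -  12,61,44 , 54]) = [ - 69, - 47, - 12, - 2, 44, 54, 61,93 ] 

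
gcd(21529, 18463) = 1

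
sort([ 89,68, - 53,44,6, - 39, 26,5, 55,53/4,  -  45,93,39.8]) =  [ -53,  -  45,-39,  5,6,53/4,26,39.8, 44,55,68,89 , 93] 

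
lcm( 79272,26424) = 79272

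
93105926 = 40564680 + 52541246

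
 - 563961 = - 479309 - 84652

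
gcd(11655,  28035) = 315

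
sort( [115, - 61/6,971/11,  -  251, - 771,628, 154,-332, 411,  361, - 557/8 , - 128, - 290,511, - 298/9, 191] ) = [ - 771, - 332, - 290, - 251, - 128,-557/8, - 298/9, - 61/6,971/11, 115 , 154, 191, 361,  411, 511, 628 ]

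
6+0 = 6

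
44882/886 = 22441/443 = 50.66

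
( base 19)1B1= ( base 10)571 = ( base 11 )47A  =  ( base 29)jk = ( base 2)1000111011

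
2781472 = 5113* 544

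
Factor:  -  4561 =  - 4561^1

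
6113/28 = 218 + 9/28  =  218.32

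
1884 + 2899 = 4783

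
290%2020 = 290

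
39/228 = 13/76=0.17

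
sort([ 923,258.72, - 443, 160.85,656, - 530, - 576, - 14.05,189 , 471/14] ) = [ - 576,  -  530,  -  443, -14.05,  471/14,160.85,189,258.72,656,923]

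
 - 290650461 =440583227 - 731233688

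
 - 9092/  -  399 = 9092/399 = 22.79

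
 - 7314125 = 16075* ( - 455)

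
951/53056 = 951/53056 = 0.02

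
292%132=28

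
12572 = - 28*( - 449) 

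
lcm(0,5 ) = 0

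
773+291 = 1064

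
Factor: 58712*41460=2^5*3^1*5^1*41^1*179^1*691^1=2434199520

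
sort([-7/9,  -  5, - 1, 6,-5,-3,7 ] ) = [ - 5, - 5, - 3, - 1, - 7/9,6, 7 ] 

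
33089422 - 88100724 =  - 55011302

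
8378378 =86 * 97423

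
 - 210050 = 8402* (-25) 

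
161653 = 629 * 257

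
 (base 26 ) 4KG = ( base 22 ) 6f6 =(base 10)3240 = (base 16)ca8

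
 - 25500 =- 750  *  34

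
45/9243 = 5/1027 = 0.00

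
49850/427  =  49850/427 = 116.74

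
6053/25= 242 + 3/25 = 242.12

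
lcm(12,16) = 48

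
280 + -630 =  - 350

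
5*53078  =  265390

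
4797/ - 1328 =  - 4  +  515/1328 = - 3.61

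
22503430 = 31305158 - 8801728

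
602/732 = 301/366 = 0.82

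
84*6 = 504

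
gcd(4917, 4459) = 1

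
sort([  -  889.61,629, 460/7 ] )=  [ - 889.61, 460/7,629 ]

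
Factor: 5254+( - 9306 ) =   -  2^2*1013^1 =-4052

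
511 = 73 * 7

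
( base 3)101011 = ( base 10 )274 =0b100010010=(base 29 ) 9d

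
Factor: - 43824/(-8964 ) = 2^2*3^(-2 )*11^1= 44/9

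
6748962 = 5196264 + 1552698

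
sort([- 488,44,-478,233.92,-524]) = [ - 524, - 488, - 478,44,233.92 ] 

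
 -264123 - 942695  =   - 1206818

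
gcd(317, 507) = 1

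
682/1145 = 682/1145 = 0.60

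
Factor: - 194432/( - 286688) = 196/289 = 2^2*7^2 * 17^( - 2)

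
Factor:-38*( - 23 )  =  874 = 2^1*19^1 *23^1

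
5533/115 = 5533/115 = 48.11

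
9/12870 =1/1430=0.00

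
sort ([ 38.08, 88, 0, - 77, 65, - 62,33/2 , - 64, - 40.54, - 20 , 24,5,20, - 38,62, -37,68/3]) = [ -77,-64, - 62, - 40.54, - 38,  -  37,  -  20,0, 5, 33/2,20, 68/3, 24, 38.08, 62,65,88]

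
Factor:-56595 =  - 3^1*5^1*7^3  *  11^1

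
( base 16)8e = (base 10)142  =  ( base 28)52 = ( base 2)10001110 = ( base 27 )57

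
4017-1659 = 2358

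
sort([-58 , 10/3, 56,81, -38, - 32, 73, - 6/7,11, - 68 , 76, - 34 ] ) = [ - 68, - 58, - 38, -34,-32,  -  6/7,10/3,11,56,73, 76,81] 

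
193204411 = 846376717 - 653172306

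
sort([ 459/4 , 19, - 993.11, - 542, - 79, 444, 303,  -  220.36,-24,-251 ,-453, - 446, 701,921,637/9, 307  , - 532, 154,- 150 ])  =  [ - 993.11, - 542,-532, - 453, - 446,-251, - 220.36,-150,-79,-24,19, 637/9, 459/4, 154,303 , 307, 444,701, 921]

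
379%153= 73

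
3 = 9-6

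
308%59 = 13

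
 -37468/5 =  - 7494 + 2/5= -7493.60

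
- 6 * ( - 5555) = 33330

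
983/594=983/594 = 1.65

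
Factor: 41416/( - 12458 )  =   - 20708/6229 = - 2^2 * 31^1*167^1*6229^(-1)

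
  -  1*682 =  - 682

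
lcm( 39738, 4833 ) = 357642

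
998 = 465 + 533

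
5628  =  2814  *2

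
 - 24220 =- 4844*5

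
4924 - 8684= - 3760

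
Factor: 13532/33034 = 2^1*17^1*83^( - 1 ) =34/83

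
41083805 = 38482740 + 2601065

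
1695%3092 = 1695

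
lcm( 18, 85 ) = 1530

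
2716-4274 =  - 1558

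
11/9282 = 11/9282 = 0.00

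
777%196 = 189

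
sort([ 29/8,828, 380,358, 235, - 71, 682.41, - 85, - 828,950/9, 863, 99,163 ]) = [ - 828, - 85, - 71,29/8,99, 950/9,163,235, 358,380 , 682.41,828,863 ] 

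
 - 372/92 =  - 5+22/23 =- 4.04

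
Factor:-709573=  -23^1*30851^1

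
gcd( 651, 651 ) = 651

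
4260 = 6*710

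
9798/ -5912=  -  2 + 1013/2956 = - 1.66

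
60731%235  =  101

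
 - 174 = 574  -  748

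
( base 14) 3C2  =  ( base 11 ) 62A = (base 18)262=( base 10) 758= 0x2f6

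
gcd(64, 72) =8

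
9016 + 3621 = 12637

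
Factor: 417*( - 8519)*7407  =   - 3^3*7^1 * 139^1*823^1 *1217^1 = - 26312797161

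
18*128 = 2304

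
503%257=246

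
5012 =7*716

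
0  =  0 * 602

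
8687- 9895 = - 1208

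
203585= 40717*5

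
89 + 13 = 102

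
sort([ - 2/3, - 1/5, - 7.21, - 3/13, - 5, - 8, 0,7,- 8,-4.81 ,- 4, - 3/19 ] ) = [-8, - 8,-7.21,- 5, - 4.81, - 4, - 2/3 , - 3/13,- 1/5,-3/19, 0, 7 ]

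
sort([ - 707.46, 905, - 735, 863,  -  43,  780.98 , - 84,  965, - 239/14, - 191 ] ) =[-735,-707.46, - 191,-84, - 43, - 239/14,780.98, 863, 905,  965 ] 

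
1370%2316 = 1370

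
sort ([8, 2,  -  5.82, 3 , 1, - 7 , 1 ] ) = [ - 7,  -  5.82,1,1, 2 , 3, 8 ] 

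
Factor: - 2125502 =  - 2^1*37^1 * 28723^1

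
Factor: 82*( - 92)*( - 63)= 2^3*3^2*7^1*23^1*41^1 = 475272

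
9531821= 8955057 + 576764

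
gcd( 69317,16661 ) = 1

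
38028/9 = 12676/3 = 4225.33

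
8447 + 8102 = 16549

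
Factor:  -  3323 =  - 3323^1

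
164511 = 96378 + 68133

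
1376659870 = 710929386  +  665730484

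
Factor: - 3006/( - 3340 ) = 9/10 =2^(-1)*3^2*5^( - 1 )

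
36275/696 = 36275/696 = 52.12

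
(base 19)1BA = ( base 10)580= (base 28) kk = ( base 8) 1104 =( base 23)125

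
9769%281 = 215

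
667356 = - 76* ( - 8781)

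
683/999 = 683/999=0.68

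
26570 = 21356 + 5214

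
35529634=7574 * 4691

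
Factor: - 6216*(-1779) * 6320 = 2^7*3^2 * 5^1*7^1*37^1*79^1*593^1 = 69888228480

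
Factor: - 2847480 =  - 2^3 * 3^1*5^1*61^1*389^1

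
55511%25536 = 4439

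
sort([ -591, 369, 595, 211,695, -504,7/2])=[-591, -504, 7/2, 211,369, 595 , 695 ] 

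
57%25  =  7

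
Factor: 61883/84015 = 3^(  -  2 )*5^( - 1)*19^1* 1867^( - 1)*3257^1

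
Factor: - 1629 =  - 3^2*181^1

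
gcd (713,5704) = 713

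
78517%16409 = 12881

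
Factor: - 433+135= - 298 = - 2^1 * 149^1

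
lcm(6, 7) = 42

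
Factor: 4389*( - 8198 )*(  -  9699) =348979932378 = 2^1*3^2*7^1*11^1*19^1 * 53^1*61^1*4099^1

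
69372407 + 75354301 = 144726708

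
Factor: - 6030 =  - 2^1 * 3^2*5^1*67^1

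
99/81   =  11/9 = 1.22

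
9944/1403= 9944/1403 = 7.09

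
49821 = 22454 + 27367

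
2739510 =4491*610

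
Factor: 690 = 2^1*3^1*5^1*23^1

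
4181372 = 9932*421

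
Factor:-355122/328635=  - 2^1*5^(- 1)*67^( - 1)*181^1  =  - 362/335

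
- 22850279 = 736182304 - 759032583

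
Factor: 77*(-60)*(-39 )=180180= 2^2 * 3^2 * 5^1  *7^1 * 11^1*13^1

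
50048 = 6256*8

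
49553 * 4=198212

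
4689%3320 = 1369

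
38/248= 19/124 = 0.15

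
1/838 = 1/838 = 0.00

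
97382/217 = 97382/217 = 448.76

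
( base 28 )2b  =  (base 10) 67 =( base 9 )74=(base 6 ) 151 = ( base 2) 1000011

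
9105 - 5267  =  3838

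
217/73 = 217/73 = 2.97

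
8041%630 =481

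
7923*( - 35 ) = -277305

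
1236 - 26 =1210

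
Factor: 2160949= 7^2 * 44101^1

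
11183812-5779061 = 5404751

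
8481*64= 542784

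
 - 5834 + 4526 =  - 1308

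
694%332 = 30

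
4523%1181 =980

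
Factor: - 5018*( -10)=50180=2^2*5^1*13^1 * 193^1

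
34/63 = 34/63 = 0.54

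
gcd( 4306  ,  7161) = 1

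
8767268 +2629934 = 11397202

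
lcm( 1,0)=0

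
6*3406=20436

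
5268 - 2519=2749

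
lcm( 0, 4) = 0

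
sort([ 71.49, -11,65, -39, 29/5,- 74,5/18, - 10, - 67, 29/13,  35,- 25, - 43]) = [-74,-67,-43, - 39, - 25, - 11, - 10, 5/18, 29/13,29/5, 35,65,71.49]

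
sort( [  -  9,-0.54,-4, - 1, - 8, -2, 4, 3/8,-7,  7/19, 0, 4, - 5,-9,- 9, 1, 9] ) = [ - 9,-9,-9,  -  8, - 7, - 5, -4, - 2,-1,-0.54, 0, 7/19,3/8,  1,4,4,9]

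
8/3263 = 8/3263= 0.00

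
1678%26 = 14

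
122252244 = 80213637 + 42038607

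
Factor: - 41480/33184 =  - 2^( - 2 )*5^1   =  - 5/4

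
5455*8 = 43640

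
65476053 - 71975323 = -6499270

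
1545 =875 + 670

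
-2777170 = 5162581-7939751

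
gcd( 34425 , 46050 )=75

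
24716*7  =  173012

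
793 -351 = 442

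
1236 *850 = 1050600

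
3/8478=1/2826  =  0.00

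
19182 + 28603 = 47785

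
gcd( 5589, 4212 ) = 81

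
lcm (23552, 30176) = 965632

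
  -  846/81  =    -  11 +5/9 = - 10.44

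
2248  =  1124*2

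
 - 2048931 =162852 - 2211783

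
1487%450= 137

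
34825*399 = 13895175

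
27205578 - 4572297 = 22633281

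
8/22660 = 2/5665 = 0.00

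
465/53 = 465/53  =  8.77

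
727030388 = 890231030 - 163200642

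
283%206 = 77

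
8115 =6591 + 1524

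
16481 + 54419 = 70900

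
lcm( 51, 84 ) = 1428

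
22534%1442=904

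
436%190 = 56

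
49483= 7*7069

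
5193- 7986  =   - 2793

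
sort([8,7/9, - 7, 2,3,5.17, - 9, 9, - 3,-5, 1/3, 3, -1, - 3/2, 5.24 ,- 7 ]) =[ - 9,  -  7, - 7, - 5 ,-3, - 3/2,  -  1, 1/3 , 7/9, 2, 3, 3,5.17, 5.24, 8 , 9]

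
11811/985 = 11 + 976/985= 11.99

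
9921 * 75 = 744075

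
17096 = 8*2137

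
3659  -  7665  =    -  4006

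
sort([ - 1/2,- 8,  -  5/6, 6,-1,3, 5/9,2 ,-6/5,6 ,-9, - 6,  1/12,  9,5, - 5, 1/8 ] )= [ -9,-8, - 6,- 5, - 6/5,-1,-5/6,-1/2, 1/12 , 1/8, 5/9, 2,3, 5, 6, 6, 9 ] 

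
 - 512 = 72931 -73443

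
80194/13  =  6168+10/13=6168.77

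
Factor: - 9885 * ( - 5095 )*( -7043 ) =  - 3^1 * 5^2*659^1*1019^1*7043^1 = -354714180225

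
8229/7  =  8229/7  =  1175.57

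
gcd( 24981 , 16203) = 33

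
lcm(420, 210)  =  420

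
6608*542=3581536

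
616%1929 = 616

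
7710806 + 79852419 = 87563225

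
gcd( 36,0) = 36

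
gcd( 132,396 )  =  132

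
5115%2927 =2188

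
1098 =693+405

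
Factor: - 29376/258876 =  - 16/141 =-2^4*3^(-1)*47^( - 1)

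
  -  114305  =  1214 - 115519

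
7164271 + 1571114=8735385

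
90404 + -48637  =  41767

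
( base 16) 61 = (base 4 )1201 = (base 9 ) 117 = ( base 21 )4D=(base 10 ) 97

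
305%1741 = 305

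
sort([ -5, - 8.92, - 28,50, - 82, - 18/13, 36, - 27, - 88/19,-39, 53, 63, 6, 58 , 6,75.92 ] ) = [ - 82, - 39,  -  28, - 27,-8.92, - 5, - 88/19, - 18/13, 6 , 6,36 , 50, 53 , 58,63, 75.92 ] 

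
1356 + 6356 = 7712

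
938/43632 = 469/21816 = 0.02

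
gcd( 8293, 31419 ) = 1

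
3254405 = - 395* ( - 8239 ) 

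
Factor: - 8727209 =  - 61^1 * 79^1*1811^1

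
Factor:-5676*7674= -2^3*3^2*11^1*43^1*1279^1 =-43557624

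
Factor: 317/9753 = 3^( - 1 )*317^1*  3251^( - 1)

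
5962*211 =1257982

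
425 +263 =688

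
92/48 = 1+11/12 = 1.92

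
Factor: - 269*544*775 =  - 113410400 = -  2^5 *5^2*17^1*31^1 * 269^1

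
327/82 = 327/82 = 3.99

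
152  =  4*38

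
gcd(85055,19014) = 1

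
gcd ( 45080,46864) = 8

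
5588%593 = 251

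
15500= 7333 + 8167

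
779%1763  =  779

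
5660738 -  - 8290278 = 13951016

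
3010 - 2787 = 223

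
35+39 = 74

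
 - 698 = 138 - 836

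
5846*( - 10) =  - 58460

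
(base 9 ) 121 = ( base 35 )2u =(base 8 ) 144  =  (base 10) 100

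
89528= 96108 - 6580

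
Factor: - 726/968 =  - 3/4 = - 2^(-2)* 3^1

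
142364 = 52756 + 89608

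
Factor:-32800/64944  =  -2^1 * 3^( - 2 )*5^2*11^(  -  1)= - 50/99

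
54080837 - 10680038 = 43400799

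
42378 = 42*1009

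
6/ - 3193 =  - 6/3193  =  - 0.00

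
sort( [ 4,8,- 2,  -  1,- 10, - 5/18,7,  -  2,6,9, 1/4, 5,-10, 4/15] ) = [ - 10,  -  10, - 2, - 2,  -  1,- 5/18, 1/4,4/15, 4, 5,  6,7, 8, 9]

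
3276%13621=3276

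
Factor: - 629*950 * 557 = -332835350 = - 2^1 * 5^2*17^1  *  19^1*37^1*557^1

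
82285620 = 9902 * 8310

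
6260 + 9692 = 15952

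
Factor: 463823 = 463823^1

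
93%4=1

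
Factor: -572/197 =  - 2^2*11^1*13^1*197^ (-1 ) 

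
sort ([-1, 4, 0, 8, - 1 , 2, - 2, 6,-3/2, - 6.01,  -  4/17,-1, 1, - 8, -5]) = [- 8,  -  6.01,-5,-2, - 3/2,- 1,-1, - 1,-4/17 , 0,1 , 2,4,  6, 8 ]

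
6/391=6/391 = 0.02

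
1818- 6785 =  - 4967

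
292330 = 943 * 310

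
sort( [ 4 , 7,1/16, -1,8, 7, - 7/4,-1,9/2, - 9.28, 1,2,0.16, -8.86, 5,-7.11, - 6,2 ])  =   [ - 9.28, - 8.86,  -  7.11, - 6, - 7/4,- 1, -1, 1/16, 0.16,1 , 2,  2,4, 9/2, 5,7,7,8]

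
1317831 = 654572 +663259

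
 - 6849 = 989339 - 996188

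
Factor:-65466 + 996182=930716 = 2^2*17^1  *  13687^1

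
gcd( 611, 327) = 1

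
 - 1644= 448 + -2092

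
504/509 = 504/509=0.99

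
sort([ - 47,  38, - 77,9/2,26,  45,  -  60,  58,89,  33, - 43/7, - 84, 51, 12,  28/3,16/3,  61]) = [ - 84,  -  77, - 60, - 47,-43/7,  9/2, 16/3,28/3, 12, 26,33, 38, 45, 51,58,  61, 89] 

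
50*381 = 19050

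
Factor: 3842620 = 2^2*5^1 * 229^1*839^1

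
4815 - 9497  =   - 4682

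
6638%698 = 356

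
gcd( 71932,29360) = 1468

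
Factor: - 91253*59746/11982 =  - 3^(-1 )*1997^( - 1 )*29873^1 *91253^1 = - 2726000869/5991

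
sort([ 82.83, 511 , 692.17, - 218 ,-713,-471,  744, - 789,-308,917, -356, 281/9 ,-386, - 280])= [-789 , - 713 ,-471, - 386, - 356, - 308, - 280,-218, 281/9, 82.83,511,692.17 , 744, 917 ] 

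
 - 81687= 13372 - 95059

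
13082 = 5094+7988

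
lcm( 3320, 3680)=305440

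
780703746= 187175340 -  - 593528406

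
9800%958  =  220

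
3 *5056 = 15168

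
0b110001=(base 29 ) 1k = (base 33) 1G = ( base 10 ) 49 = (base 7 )100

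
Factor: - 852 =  - 2^2 *3^1*71^1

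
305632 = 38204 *8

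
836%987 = 836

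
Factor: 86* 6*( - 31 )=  - 2^2*3^1 * 31^1*43^1 = - 15996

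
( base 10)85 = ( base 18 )4D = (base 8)125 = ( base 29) 2R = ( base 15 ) 5A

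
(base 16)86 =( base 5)1014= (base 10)134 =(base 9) 158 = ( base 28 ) 4M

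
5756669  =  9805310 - 4048641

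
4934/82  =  60+7/41 = 60.17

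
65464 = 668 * 98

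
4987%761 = 421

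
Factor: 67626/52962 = 3^1 * 7^(-1 ) * 17^2*97^( - 1) = 867/679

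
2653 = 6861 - 4208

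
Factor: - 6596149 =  -7^1*31^1*113^1*269^1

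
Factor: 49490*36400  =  2^5*5^3*7^3*13^1 * 101^1 =1801436000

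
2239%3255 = 2239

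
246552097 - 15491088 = 231061009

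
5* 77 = 385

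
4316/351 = 12 + 8/27 = 12.30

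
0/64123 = 0  =  0.00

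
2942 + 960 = 3902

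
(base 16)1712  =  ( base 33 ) 5DW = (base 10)5906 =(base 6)43202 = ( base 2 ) 1011100010010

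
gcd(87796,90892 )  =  4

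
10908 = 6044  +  4864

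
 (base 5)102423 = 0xda0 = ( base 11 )2691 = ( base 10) 3488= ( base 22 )74C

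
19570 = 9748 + 9822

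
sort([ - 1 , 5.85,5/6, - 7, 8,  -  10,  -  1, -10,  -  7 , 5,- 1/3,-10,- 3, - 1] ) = [- 10, -10,- 10,- 7,-7,  -  3, - 1,-1, -1, - 1/3, 5/6, 5,  5.85,8]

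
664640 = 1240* 536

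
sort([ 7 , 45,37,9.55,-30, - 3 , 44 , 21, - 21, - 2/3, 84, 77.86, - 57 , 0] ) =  [  -  57, -30, - 21 , - 3, - 2/3, 0,7, 9.55,21,37,44, 45,77.86,84] 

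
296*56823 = 16819608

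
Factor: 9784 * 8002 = 78291568 = 2^4*1223^1*4001^1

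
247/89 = 2 + 69/89 = 2.78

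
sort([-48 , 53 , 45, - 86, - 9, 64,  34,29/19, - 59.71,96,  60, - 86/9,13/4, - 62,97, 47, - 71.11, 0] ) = [  -  86 , - 71.11, - 62 , - 59.71, - 48 ,- 86/9,-9,  0 , 29/19 , 13/4,34,45 , 47, 53, 60, 64, 96,97 ] 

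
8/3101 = 8/3101 = 0.00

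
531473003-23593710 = 507879293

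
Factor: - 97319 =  - 307^1*317^1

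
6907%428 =59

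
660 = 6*110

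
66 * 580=38280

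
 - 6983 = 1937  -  8920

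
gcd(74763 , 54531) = 9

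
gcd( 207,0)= 207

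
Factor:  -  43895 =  - 5^1*8779^1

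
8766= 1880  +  6886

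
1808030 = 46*39305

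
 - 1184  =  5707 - 6891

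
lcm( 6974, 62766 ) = 62766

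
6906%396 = 174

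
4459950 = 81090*55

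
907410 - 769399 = 138011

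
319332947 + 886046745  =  1205379692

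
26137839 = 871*30009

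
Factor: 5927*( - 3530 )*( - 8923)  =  186689772130= 2^1 *5^1 *353^1*5927^1*8923^1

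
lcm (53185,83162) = 4573910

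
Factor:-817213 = -23^1*35531^1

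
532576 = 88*6052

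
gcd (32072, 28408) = 8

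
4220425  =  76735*55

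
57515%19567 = 18381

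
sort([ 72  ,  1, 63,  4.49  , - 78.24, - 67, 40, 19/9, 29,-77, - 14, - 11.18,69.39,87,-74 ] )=[-78.24, - 77,-74, - 67,  -  14, - 11.18,  1, 19/9, 4.49,29, 40, 63, 69.39,72, 87 ]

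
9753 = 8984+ 769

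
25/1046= 25/1046  =  0.02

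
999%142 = 5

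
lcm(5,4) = 20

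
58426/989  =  58426/989 = 59.08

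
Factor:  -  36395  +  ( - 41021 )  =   - 77416 =-2^3*9677^1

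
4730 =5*946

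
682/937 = 682/937   =  0.73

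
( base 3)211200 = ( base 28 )LO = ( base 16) 264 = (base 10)612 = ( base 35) HH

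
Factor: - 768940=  - 2^2* 5^1*38447^1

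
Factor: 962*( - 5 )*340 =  - 1635400 = - 2^3*5^2* 13^1*17^1*37^1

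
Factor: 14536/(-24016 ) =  -23/38  =  - 2^ (- 1)*19^( - 1 )*23^1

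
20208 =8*2526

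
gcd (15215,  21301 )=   3043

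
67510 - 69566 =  - 2056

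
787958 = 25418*31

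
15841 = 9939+5902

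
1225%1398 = 1225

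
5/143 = 5/143=0.03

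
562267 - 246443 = 315824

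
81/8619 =27/2873=0.01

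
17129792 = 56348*304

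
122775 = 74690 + 48085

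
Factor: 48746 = 2^1*24373^1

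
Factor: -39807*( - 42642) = 2^1*3^4*23^1*103^1*4423^1 = 1697450094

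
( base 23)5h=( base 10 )132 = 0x84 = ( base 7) 246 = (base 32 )44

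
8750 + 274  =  9024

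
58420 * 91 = 5316220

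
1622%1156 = 466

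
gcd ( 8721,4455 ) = 27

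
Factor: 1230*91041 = 111980430 =2^1*3^2*5^1 *41^1*30347^1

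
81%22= 15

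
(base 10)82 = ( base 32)2I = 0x52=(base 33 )2g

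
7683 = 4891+2792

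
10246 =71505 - 61259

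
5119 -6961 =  - 1842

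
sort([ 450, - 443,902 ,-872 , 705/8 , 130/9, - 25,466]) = [ - 872,-443,-25,130/9, 705/8,450,466,902 ] 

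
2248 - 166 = 2082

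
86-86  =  0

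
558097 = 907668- 349571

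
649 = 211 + 438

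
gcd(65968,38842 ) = 2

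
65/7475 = 1/115= 0.01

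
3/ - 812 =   -  1+809/812= -  0.00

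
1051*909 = 955359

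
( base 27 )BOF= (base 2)10000111101010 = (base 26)clo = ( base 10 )8682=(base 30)9jc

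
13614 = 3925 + 9689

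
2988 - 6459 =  - 3471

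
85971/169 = 508 + 119/169 = 508.70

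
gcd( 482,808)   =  2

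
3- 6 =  - 3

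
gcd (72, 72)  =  72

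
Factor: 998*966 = 2^2*3^1*7^1*  23^1 * 499^1 = 964068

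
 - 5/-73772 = 5/73772 = 0.00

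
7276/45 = 161 + 31/45 = 161.69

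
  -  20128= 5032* (-4 ) 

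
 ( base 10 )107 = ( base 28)3N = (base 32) 3b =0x6B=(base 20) 57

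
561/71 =7 + 64/71 = 7.90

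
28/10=14/5 =2.80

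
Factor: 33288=2^3*3^1*19^1 * 73^1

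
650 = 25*26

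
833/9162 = 833/9162 = 0.09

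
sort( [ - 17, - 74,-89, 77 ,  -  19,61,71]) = [ - 89 , - 74, - 19,  -  17 , 61,  71, 77 ]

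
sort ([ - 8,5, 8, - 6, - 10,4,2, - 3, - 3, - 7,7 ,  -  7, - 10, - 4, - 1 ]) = [-10,-10, - 8, - 7, - 7, - 6, -4, - 3,-3, - 1 , 2, 4, 5,7,8 ]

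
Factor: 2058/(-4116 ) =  - 2^( - 1 ) = - 1/2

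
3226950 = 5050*639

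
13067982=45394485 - 32326503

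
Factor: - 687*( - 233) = 160071=3^1*229^1*233^1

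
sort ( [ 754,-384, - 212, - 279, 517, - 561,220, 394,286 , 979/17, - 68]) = [ - 561, - 384,-279, - 212, - 68, 979/17, 220, 286, 394, 517, 754]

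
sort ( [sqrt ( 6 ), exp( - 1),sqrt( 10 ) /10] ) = [ sqrt(10)/10, exp( - 1),sqrt(6) ]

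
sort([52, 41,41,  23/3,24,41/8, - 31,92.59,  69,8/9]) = [ - 31, 8/9, 41/8,23/3,24,41,  41,52, 69, 92.59]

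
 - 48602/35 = -1389+13/35 = - 1388.63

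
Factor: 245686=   2^1 * 7^2*23^1*109^1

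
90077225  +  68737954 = 158815179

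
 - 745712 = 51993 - 797705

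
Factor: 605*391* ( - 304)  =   - 2^4*5^1  *  11^2*17^1 * 19^1 * 23^1= - 71912720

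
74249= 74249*1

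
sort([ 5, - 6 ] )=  [ - 6, 5 ] 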